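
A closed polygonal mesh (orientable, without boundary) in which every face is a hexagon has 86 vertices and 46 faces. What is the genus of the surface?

Every face is a hexagon, so 2E = 6·46 = 276, giving E = 138.
χ = V − E + F = 86 − 138 + 46 = -6.
For a closed orientable surface χ = 2 − 2g, so g = (2 − (-6))/2 = 4.

4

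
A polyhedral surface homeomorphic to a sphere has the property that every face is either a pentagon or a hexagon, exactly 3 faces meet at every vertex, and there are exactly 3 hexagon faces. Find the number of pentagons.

12

Let x be the number of pentagons; then F = 3 + x.
Edge–face incidences: 2E = 6·3 + 5·x = 18 + 5x.
Every vertex has degree 3, so 3V = 2E.
Euler: V − E + F = 2 ⇒ (2E)/3 − E + (3 + x) = 2.
Multiply by 6: 2·(2E) − 3·(2E) + 6·(3 + x) = 12, i.e. 18 + 6x − (18 + 5x) = 12.
Collecting terms: x = 12.
Then 2E = 18 + 5·12 = 78, so E = 39, V = 2E/3 = 26, F = 3 + 12 = 15.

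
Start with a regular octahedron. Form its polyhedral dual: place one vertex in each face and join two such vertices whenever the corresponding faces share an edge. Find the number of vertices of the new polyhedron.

The base solid has V = 6, E = 12, F = 8.
The dual swaps V and F and preserves E: V′ = F = 8, E′ = E = 12, F′ = V = 6.

8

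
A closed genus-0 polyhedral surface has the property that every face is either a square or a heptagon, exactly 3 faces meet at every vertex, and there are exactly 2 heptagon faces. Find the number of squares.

7

Let x be the number of squares; then F = 2 + x.
Edge–face incidences: 2E = 7·2 + 4·x = 14 + 4x.
Every vertex has degree 3, so 3V = 2E.
Euler: V − E + F = 2 ⇒ (2E)/3 − E + (2 + x) = 2.
Multiply by 6: 2·(2E) − 3·(2E) + 6·(2 + x) = 12, i.e. 12 + 6x − (14 + 4x) = 12.
Collecting terms: 2x − 2 = 12, so 2x = 14, so x = 7.
Then 2E = 14 + 4·7 = 42, so E = 21, V = 2E/3 = 14, F = 2 + 7 = 9.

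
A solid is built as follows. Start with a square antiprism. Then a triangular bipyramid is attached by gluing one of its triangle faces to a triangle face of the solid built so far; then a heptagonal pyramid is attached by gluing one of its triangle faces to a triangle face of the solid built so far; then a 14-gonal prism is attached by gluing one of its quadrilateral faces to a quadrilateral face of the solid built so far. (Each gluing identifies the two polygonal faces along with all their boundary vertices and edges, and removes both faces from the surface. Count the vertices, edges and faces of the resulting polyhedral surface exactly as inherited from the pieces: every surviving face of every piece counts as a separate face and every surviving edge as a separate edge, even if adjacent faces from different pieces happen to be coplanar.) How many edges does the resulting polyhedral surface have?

71

A square antiprism: V=8, E=16, F=10.
Attach a triangular bipyramid (V=5, E=9, F=6) along a 3-gon: merge 3 vertices and 3 edges, delete both glued faces → V=10, E=22, F=14.
Attach a heptagonal pyramid (V=8, E=14, F=8) along a 3-gon: merge 3 vertices and 3 edges, delete both glued faces → V=15, E=33, F=20.
Attach a 14-gonal prism (V=28, E=42, F=16) along a 4-gon: merge 4 vertices and 4 edges, delete both glued faces → V=39, E=71, F=34.
Check: V − E + F = 39 − 71 + 34 = 2.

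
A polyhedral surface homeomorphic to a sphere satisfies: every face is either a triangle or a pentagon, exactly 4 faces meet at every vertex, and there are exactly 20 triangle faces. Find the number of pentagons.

12

Let x be the number of pentagons; then F = 20 + x.
Edge–face incidences: 2E = 3·20 + 5·x = 60 + 5x.
Every vertex has degree 4, so 4V = 2E.
Euler: V − E + F = 2 ⇒ (2E)/4 − E + (20 + x) = 2.
Multiply by 8: 2·(2E) − 4·(2E) + 8·(20 + x) = 16, i.e. 160 + 8x − 2·(60 + 5x) = 16.
Collecting terms: −2x + 40 = 16, so −2x = −24, so x = 12.
Then 2E = 60 + 5·12 = 120, so E = 60, V = 2E/4 = 30, F = 20 + 12 = 32.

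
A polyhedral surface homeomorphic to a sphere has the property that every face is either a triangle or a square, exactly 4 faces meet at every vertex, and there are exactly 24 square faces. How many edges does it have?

Let x be the number of triangles; then F = 24 + x.
Edge–face incidences: 2E = 4·24 + 3·x = 96 + 3x.
Every vertex has degree 4, so 4V = 2E.
Euler: V − E + F = 2 ⇒ (2E)/4 − E + (24 + x) = 2.
Multiply by 8: 2·(2E) − 4·(2E) + 8·(24 + x) = 16, i.e. 192 + 8x − 2·(96 + 3x) = 16.
Collecting terms: 2x = 16, so x = 8.
Then 2E = 96 + 3·8 = 120, so E = 60, V = 2E/4 = 30, F = 24 + 8 = 32.

60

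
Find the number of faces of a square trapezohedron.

The n-trapezohedron (dual of the n-antiprism) has V = 2·4 + 2 = 10, E = 4·4 = 16, F = 2·4 = 8.

8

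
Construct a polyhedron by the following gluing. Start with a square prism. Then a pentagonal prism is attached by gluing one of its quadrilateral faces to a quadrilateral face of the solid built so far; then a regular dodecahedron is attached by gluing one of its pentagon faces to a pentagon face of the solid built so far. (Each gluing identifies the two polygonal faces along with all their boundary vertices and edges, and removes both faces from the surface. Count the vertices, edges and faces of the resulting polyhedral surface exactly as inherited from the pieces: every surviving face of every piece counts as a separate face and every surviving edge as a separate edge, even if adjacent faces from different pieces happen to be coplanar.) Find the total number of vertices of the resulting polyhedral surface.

A square prism: V=8, E=12, F=6.
Attach a pentagonal prism (V=10, E=15, F=7) along a 4-gon: merge 4 vertices and 4 edges, delete both glued faces → V=14, E=23, F=11.
Attach a regular dodecahedron (V=20, E=30, F=12) along a 5-gon: merge 5 vertices and 5 edges, delete both glued faces → V=29, E=48, F=21.
Check: V − E + F = 29 − 48 + 21 = 2.

29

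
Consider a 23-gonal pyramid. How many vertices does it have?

24

A pyramid on an n-gon base has one n-gon and n triangles: V = 23 + 1 = 24, E = 2·23 = 46, F = 23 + 1 = 24.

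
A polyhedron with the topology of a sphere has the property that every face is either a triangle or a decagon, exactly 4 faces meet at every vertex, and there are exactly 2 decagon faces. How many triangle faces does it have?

Let x be the number of triangles; then F = 2 + x.
Edge–face incidences: 2E = 10·2 + 3·x = 20 + 3x.
Every vertex has degree 4, so 4V = 2E.
Euler: V − E + F = 2 ⇒ (2E)/4 − E + (2 + x) = 2.
Multiply by 8: 2·(2E) − 4·(2E) + 8·(2 + x) = 16, i.e. 16 + 8x − 2·(20 + 3x) = 16.
Collecting terms: 2x − 24 = 16, so 2x = 40, so x = 20.
Then 2E = 20 + 3·20 = 80, so E = 40, V = 2E/4 = 20, F = 2 + 20 = 22.

20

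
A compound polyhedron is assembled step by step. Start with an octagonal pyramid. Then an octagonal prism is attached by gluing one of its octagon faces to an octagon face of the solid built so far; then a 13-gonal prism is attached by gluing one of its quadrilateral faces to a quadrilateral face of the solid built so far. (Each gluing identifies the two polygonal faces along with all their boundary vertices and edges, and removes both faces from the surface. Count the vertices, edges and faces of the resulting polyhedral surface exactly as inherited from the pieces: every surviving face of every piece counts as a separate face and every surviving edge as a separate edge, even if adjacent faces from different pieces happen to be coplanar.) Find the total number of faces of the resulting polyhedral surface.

An octagonal pyramid: V=9, E=16, F=9.
Attach an octagonal prism (V=16, E=24, F=10) along an 8-gon: merge 8 vertices and 8 edges, delete both glued faces → V=17, E=32, F=17.
Attach a 13-gonal prism (V=26, E=39, F=15) along a 4-gon: merge 4 vertices and 4 edges, delete both glued faces → V=39, E=67, F=30.
Check: V − E + F = 39 − 67 + 30 = 2.

30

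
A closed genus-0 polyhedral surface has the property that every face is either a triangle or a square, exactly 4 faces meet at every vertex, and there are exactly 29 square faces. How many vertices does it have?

35

Let x be the number of triangles; then F = 29 + x.
Edge–face incidences: 2E = 4·29 + 3·x = 116 + 3x.
Every vertex has degree 4, so 4V = 2E.
Euler: V − E + F = 2 ⇒ (2E)/4 − E + (29 + x) = 2.
Multiply by 8: 2·(2E) − 4·(2E) + 8·(29 + x) = 16, i.e. 232 + 8x − 2·(116 + 3x) = 16.
Collecting terms: 2x = 16, so x = 8.
Then 2E = 116 + 3·8 = 140, so E = 70, V = 2E/4 = 35, F = 29 + 8 = 37.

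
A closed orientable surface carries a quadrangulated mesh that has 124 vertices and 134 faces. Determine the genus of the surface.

Every face is a square, so 2E = 4·134 = 536, giving E = 268.
χ = V − E + F = 124 − 268 + 134 = -10.
For a closed orientable surface χ = 2 − 2g, so g = (2 − (-10))/2 = 6.

6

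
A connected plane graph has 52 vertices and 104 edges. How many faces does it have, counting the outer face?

Euler's formula for a connected plane graph: V − E + F = 2, so F = 2 − 52 + 104 = 54.

54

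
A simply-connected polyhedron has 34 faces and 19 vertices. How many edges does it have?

Here V − E + F = 2.
E = V + F − (2) = 19 + 34 − (2) = 51.

51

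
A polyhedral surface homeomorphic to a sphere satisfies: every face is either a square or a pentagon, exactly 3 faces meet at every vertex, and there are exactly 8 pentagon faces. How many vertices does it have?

16

Let x be the number of squares; then F = 8 + x.
Edge–face incidences: 2E = 5·8 + 4·x = 40 + 4x.
Every vertex has degree 3, so 3V = 2E.
Euler: V − E + F = 2 ⇒ (2E)/3 − E + (8 + x) = 2.
Multiply by 6: 2·(2E) − 3·(2E) + 6·(8 + x) = 12, i.e. 48 + 6x − (40 + 4x) = 12.
Collecting terms: 2x + 8 = 12, so 2x = 4, so x = 2.
Then 2E = 40 + 4·2 = 48, so E = 24, V = 2E/3 = 16, F = 8 + 2 = 10.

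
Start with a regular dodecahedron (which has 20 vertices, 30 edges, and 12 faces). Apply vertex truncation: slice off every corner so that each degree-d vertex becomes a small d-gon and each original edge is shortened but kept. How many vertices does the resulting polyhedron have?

60

Truncation replaces each original edge-end by a new vertex, so V′ = 2E = 60.
Each original edge survives, and each old vertex of degree d contributes d new edges; summing degrees gives Σd = 2E, so E′ = E + 2E = 3E = 90.
Each original face survives and each original vertex becomes one new face: F′ = F + V = 32.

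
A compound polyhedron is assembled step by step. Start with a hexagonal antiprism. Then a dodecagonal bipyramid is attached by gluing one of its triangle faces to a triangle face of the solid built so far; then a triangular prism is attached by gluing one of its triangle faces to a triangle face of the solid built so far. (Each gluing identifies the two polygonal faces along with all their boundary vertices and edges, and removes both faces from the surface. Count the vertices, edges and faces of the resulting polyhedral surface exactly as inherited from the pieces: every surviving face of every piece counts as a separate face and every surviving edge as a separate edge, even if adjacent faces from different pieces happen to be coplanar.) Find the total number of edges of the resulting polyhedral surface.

63

A hexagonal antiprism: V=12, E=24, F=14.
Attach a dodecagonal bipyramid (V=14, E=36, F=24) along a 3-gon: merge 3 vertices and 3 edges, delete both glued faces → V=23, E=57, F=36.
Attach a triangular prism (V=6, E=9, F=5) along a 3-gon: merge 3 vertices and 3 edges, delete both glued faces → V=26, E=63, F=39.
Check: V − E + F = 26 − 63 + 39 = 2.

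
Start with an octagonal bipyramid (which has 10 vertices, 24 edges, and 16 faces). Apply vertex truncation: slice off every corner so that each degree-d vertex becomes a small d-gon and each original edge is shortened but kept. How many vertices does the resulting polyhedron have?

Truncation replaces each original edge-end by a new vertex, so V′ = 2E = 48.
Each original edge survives, and each old vertex of degree d contributes d new edges; summing degrees gives Σd = 2E, so E′ = E + 2E = 3E = 72.
Each original face survives and each original vertex becomes one new face: F′ = F + V = 26.

48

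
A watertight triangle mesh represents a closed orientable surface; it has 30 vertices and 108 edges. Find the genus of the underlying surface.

4

Every face is a triangle and each edge borders two faces, so 3F = 2·108, giving F = 72.
χ = V − E + F = 30 − 108 + 72 = -6.
For a closed orientable surface χ = 2 − 2g, so g = (2 − (-6))/2 = 4.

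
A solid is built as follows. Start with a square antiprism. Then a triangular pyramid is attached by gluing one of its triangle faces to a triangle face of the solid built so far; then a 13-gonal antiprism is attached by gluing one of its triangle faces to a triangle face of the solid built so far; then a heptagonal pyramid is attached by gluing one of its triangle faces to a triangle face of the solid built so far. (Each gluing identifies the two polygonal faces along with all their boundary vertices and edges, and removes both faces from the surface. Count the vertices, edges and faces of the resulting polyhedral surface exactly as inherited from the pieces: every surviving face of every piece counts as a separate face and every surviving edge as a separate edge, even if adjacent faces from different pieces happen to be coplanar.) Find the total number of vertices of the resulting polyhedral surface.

37

A square antiprism: V=8, E=16, F=10.
Attach a triangular pyramid (V=4, E=6, F=4) along a 3-gon: merge 3 vertices and 3 edges, delete both glued faces → V=9, E=19, F=12.
Attach a 13-gonal antiprism (V=26, E=52, F=28) along a 3-gon: merge 3 vertices and 3 edges, delete both glued faces → V=32, E=68, F=38.
Attach a heptagonal pyramid (V=8, E=14, F=8) along a 3-gon: merge 3 vertices and 3 edges, delete both glued faces → V=37, E=79, F=44.
Check: V − E + F = 37 − 79 + 44 = 2.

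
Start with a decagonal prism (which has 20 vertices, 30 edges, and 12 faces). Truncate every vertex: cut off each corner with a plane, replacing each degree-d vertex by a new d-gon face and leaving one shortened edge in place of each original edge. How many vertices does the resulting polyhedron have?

Truncation replaces each original edge-end by a new vertex, so V′ = 2E = 60.
Each original edge survives, and each old vertex of degree d contributes d new edges; summing degrees gives Σd = 2E, so E′ = E + 2E = 3E = 90.
Each original face survives and each original vertex becomes one new face: F′ = F + V = 32.

60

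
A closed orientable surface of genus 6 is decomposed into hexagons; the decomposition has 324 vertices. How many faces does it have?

χ = 2 − 2·6 = -10, and every face is a hexagon so 6F = 2E.
V − E + F = -10 with E = 6F/2 gives 324 − (6/2 − 1)·F = -10, so F = 167 and E = 501.

167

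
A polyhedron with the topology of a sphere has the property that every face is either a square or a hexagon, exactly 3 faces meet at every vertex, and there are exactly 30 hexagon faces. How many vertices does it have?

68

Let x be the number of squares; then F = 30 + x.
Edge–face incidences: 2E = 6·30 + 4·x = 180 + 4x.
Every vertex has degree 3, so 3V = 2E.
Euler: V − E + F = 2 ⇒ (2E)/3 − E + (30 + x) = 2.
Multiply by 6: 2·(2E) − 3·(2E) + 6·(30 + x) = 12, i.e. 180 + 6x − (180 + 4x) = 12.
Collecting terms: 2x = 12, so x = 6.
Then 2E = 180 + 4·6 = 204, so E = 102, V = 2E/3 = 68, F = 30 + 6 = 36.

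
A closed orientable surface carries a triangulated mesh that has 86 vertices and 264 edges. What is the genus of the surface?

Every face is a triangle and each edge borders two faces, so 3F = 2·264, giving F = 176.
χ = V − E + F = 86 − 264 + 176 = -2.
For a closed orientable surface χ = 2 − 2g, so g = (2 − (-2))/2 = 2.

2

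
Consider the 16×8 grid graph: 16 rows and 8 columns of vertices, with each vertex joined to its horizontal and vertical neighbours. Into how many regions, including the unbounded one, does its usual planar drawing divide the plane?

106

The grid has V = 16·8 = 128 vertices and E = 16·7 + 8·15 = 232 edges.
F = 2 − V + E = 2 − 128 + 232 = 106.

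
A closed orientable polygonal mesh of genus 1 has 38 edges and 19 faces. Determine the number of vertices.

For a closed orientable surface of genus 1, χ = 2 − 2·1 = 0.
V = 0 + E − F = 0 + 38 − 19 = 19.

19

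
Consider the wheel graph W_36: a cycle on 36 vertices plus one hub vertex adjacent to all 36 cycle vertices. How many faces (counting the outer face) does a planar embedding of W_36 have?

37

W_36 has V = 36 + 1 = 37 vertices and E = 2·36 = 72 edges.
By Euler's formula F = 2 − V + E = 2 − 37 + 72 = 37.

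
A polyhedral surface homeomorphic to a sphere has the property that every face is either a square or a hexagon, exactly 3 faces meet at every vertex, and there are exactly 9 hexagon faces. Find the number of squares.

Let x be the number of squares; then F = 9 + x.
Edge–face incidences: 2E = 6·9 + 4·x = 54 + 4x.
Every vertex has degree 3, so 3V = 2E.
Euler: V − E + F = 2 ⇒ (2E)/3 − E + (9 + x) = 2.
Multiply by 6: 2·(2E) − 3·(2E) + 6·(9 + x) = 12, i.e. 54 + 6x − (54 + 4x) = 12.
Collecting terms: 2x = 12, so x = 6.
Then 2E = 54 + 4·6 = 78, so E = 39, V = 2E/3 = 26, F = 9 + 6 = 15.

6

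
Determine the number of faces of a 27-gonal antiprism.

An antiprism on an n-gon has two n-gon caps and 2n triangles: V = 2·27 = 54, E = 4·27 = 108, F = 2·27 + 2 = 56.
Check: V − E + F = 54 − 108 + 56 = 2.

56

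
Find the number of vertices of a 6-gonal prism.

A prism on an n-gon has two n-gon bases and n rectangular sides: V = 2·6 = 12, E = 3·6 = 18, F = 6 + 2 = 8.

12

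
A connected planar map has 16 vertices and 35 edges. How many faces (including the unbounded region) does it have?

21

Euler's formula for a connected plane graph: V − E + F = 2, so F = 2 − 16 + 35 = 21.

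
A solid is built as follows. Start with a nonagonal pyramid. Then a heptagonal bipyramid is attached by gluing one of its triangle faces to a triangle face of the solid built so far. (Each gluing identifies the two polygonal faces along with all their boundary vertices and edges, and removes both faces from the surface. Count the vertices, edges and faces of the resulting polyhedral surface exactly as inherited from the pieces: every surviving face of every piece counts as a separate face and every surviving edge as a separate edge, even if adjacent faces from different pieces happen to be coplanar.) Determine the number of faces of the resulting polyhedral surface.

A nonagonal pyramid: V=10, E=18, F=10.
Attach a heptagonal bipyramid (V=9, E=21, F=14) along a 3-gon: merge 3 vertices and 3 edges, delete both glued faces → V=16, E=36, F=22.
Check: V − E + F = 16 − 36 + 22 = 2.

22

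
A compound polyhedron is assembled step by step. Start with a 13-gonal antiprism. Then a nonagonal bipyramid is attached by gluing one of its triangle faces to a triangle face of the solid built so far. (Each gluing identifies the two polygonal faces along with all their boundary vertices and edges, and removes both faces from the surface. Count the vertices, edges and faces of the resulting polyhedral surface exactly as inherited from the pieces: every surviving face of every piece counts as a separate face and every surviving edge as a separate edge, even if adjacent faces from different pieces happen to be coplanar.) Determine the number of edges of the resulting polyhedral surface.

A 13-gonal antiprism: V=26, E=52, F=28.
Attach a nonagonal bipyramid (V=11, E=27, F=18) along a 3-gon: merge 3 vertices and 3 edges, delete both glued faces → V=34, E=76, F=44.
Check: V − E + F = 34 − 76 + 44 = 2.

76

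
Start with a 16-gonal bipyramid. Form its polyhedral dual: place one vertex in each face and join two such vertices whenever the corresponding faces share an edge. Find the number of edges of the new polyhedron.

The base solid has V = 18, E = 48, F = 32.
The dual swaps V and F and preserves E: V′ = F = 32, E′ = E = 48, F′ = V = 18.

48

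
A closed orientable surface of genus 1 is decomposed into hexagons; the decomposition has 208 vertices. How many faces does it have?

104

χ = 2 − 2·1 = 0, and every face is a hexagon so 6F = 2E.
V − E + F = 0 with E = 6F/2 gives 208 − (6/2 − 1)·F = 0, so F = 104 and E = 312.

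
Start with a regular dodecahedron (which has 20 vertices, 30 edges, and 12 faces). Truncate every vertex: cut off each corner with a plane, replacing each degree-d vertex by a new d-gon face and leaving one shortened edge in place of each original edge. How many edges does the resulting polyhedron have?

90

Truncation replaces each original edge-end by a new vertex, so V′ = 2E = 60.
Each original edge survives, and each old vertex of degree d contributes d new edges; summing degrees gives Σd = 2E, so E′ = E + 2E = 3E = 90.
Each original face survives and each original vertex becomes one new face: F′ = F + V = 32.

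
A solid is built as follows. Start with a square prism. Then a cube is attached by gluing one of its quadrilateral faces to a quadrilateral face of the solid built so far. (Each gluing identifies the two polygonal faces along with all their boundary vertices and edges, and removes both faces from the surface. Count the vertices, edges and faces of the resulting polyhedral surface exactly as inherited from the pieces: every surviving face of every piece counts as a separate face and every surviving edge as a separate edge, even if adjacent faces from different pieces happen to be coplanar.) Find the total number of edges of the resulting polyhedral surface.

A square prism: V=8, E=12, F=6.
Attach a cube (V=8, E=12, F=6) along a 4-gon: merge 4 vertices and 4 edges, delete both glued faces → V=12, E=20, F=10.
Check: V − E + F = 12 − 20 + 10 = 2.

20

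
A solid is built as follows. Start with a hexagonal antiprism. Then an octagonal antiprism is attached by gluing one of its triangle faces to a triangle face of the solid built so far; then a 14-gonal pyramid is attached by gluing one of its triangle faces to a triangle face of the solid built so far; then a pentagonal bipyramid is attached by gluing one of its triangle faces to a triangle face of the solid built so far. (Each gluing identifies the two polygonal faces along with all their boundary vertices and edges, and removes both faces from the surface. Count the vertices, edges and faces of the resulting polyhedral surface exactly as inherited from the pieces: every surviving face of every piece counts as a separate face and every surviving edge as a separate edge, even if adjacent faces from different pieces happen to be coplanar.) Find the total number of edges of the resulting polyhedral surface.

A hexagonal antiprism: V=12, E=24, F=14.
Attach an octagonal antiprism (V=16, E=32, F=18) along a 3-gon: merge 3 vertices and 3 edges, delete both glued faces → V=25, E=53, F=30.
Attach a 14-gonal pyramid (V=15, E=28, F=15) along a 3-gon: merge 3 vertices and 3 edges, delete both glued faces → V=37, E=78, F=43.
Attach a pentagonal bipyramid (V=7, E=15, F=10) along a 3-gon: merge 3 vertices and 3 edges, delete both glued faces → V=41, E=90, F=51.
Check: V − E + F = 41 − 90 + 51 = 2.

90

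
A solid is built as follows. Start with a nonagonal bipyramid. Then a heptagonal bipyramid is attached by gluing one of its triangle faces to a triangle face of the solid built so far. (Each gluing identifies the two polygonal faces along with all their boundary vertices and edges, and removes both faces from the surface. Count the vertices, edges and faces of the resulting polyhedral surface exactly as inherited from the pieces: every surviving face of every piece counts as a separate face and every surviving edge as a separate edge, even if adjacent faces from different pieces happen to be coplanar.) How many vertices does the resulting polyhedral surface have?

A nonagonal bipyramid: V=11, E=27, F=18.
Attach a heptagonal bipyramid (V=9, E=21, F=14) along a 3-gon: merge 3 vertices and 3 edges, delete both glued faces → V=17, E=45, F=30.
Check: V − E + F = 17 − 45 + 30 = 2.

17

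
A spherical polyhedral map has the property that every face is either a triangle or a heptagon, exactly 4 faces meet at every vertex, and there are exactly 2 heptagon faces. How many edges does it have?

Let x be the number of triangles; then F = 2 + x.
Edge–face incidences: 2E = 7·2 + 3·x = 14 + 3x.
Every vertex has degree 4, so 4V = 2E.
Euler: V − E + F = 2 ⇒ (2E)/4 − E + (2 + x) = 2.
Multiply by 8: 2·(2E) − 4·(2E) + 8·(2 + x) = 16, i.e. 16 + 8x − 2·(14 + 3x) = 16.
Collecting terms: 2x − 12 = 16, so 2x = 28, so x = 14.
Then 2E = 14 + 3·14 = 56, so E = 28, V = 2E/4 = 14, F = 2 + 14 = 16.

28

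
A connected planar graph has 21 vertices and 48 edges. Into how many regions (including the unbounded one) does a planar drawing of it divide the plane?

Euler's formula for a connected plane graph: V − E + F = 2, so F = 2 − 21 + 48 = 29.

29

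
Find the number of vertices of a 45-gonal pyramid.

46

A pyramid on an n-gon base has one n-gon and n triangles: V = 45 + 1 = 46, E = 2·45 = 90, F = 45 + 1 = 46.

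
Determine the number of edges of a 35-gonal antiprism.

An antiprism on an n-gon has two n-gon caps and 2n triangles: V = 2·35 = 70, E = 4·35 = 140, F = 2·35 + 2 = 72.
Check: V − E + F = 70 − 140 + 72 = 2.

140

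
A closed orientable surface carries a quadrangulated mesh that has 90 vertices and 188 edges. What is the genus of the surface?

Every face is a square and each edge borders two faces, so 4F = 2·188, giving F = 94.
χ = V − E + F = 90 − 188 + 94 = -4.
For a closed orientable surface χ = 2 − 2g, so g = (2 − (-4))/2 = 3.

3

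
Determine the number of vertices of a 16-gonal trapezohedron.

34

The n-trapezohedron (dual of the n-antiprism) has V = 2·16 + 2 = 34, E = 4·16 = 64, F = 2·16 = 32.
Check: V − E + F = 34 − 64 + 32 = 2.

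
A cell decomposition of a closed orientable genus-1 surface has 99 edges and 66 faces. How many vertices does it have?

For a closed orientable surface of genus 1, χ = 2 − 2·1 = 0.
V = 0 + E − F = 0 + 99 − 66 = 33.

33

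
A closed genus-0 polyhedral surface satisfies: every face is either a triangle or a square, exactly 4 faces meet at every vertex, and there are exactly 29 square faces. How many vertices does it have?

Let x be the number of triangles; then F = 29 + x.
Edge–face incidences: 2E = 4·29 + 3·x = 116 + 3x.
Every vertex has degree 4, so 4V = 2E.
Euler: V − E + F = 2 ⇒ (2E)/4 − E + (29 + x) = 2.
Multiply by 8: 2·(2E) − 4·(2E) + 8·(29 + x) = 16, i.e. 232 + 8x − 2·(116 + 3x) = 16.
Collecting terms: 2x = 16, so x = 8.
Then 2E = 116 + 3·8 = 140, so E = 70, V = 2E/4 = 35, F = 29 + 8 = 37.

35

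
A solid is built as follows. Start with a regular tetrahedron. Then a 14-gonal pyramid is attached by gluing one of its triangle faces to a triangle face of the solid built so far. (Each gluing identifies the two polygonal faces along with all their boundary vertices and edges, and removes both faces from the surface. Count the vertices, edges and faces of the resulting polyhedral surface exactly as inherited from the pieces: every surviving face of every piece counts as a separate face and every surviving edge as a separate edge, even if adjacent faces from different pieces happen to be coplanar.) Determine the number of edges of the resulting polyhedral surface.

31

A regular tetrahedron: V=4, E=6, F=4.
Attach a 14-gonal pyramid (V=15, E=28, F=15) along a 3-gon: merge 3 vertices and 3 edges, delete both glued faces → V=16, E=31, F=17.
Check: V − E + F = 16 − 31 + 17 = 2.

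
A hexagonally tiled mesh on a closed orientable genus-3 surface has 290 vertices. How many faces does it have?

147

χ = 2 − 2·3 = -4, and every face is a hexagon so 6F = 2E.
V − E + F = -4 with E = 6F/2 gives 290 − (6/2 − 1)·F = -4, so F = 147 and E = 441.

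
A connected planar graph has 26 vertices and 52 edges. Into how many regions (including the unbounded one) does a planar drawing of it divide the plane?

28

Euler's formula for a connected plane graph: V − E + F = 2, so F = 2 − 26 + 52 = 28.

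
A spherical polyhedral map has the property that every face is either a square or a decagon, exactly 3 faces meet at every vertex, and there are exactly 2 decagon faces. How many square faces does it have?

Let x be the number of squares; then F = 2 + x.
Edge–face incidences: 2E = 10·2 + 4·x = 20 + 4x.
Every vertex has degree 3, so 3V = 2E.
Euler: V − E + F = 2 ⇒ (2E)/3 − E + (2 + x) = 2.
Multiply by 6: 2·(2E) − 3·(2E) + 6·(2 + x) = 12, i.e. 12 + 6x − (20 + 4x) = 12.
Collecting terms: 2x − 8 = 12, so 2x = 20, so x = 10.
Then 2E = 20 + 4·10 = 60, so E = 30, V = 2E/3 = 20, F = 2 + 10 = 12.

10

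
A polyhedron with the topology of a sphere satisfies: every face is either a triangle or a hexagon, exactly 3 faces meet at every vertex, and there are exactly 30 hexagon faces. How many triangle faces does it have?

4

Let x be the number of triangles; then F = 30 + x.
Edge–face incidences: 2E = 6·30 + 3·x = 180 + 3x.
Every vertex has degree 3, so 3V = 2E.
Euler: V − E + F = 2 ⇒ (2E)/3 − E + (30 + x) = 2.
Multiply by 6: 2·(2E) − 3·(2E) + 6·(30 + x) = 12, i.e. 180 + 6x − (180 + 3x) = 12.
Collecting terms: 3x = 12, so x = 4.
Then 2E = 180 + 3·4 = 192, so E = 96, V = 2E/3 = 64, F = 30 + 4 = 34.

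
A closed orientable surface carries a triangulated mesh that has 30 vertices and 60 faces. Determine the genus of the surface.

1

Every face is a triangle, so 2E = 3·60 = 180, giving E = 90.
χ = V − E + F = 30 − 90 + 60 = 0.
For a closed orientable surface χ = 2 − 2g, so g = (2 − (0))/2 = 1.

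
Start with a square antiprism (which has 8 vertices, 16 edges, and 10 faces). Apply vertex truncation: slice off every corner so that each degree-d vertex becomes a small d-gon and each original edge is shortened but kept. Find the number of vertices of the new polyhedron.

Truncation replaces each original edge-end by a new vertex, so V′ = 2E = 32.
Each original edge survives, and each old vertex of degree d contributes d new edges; summing degrees gives Σd = 2E, so E′ = E + 2E = 3E = 48.
Each original face survives and each original vertex becomes one new face: F′ = F + V = 18.

32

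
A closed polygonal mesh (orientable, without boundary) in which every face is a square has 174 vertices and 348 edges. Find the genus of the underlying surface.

1

Every face is a square and each edge borders two faces, so 4F = 2·348, giving F = 174.
χ = V − E + F = 174 − 348 + 174 = 0.
For a closed orientable surface χ = 2 − 2g, so g = (2 − (0))/2 = 1.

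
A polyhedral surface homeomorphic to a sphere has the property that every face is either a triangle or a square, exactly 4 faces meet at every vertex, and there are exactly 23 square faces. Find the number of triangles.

8

Let x be the number of triangles; then F = 23 + x.
Edge–face incidences: 2E = 4·23 + 3·x = 92 + 3x.
Every vertex has degree 4, so 4V = 2E.
Euler: V − E + F = 2 ⇒ (2E)/4 − E + (23 + x) = 2.
Multiply by 8: 2·(2E) − 4·(2E) + 8·(23 + x) = 16, i.e. 184 + 8x − 2·(92 + 3x) = 16.
Collecting terms: 2x = 16, so x = 8.
Then 2E = 92 + 3·8 = 116, so E = 58, V = 2E/4 = 29, F = 23 + 8 = 31.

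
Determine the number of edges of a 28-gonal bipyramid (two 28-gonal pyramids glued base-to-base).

84

A bipyramid over an n-gon has 2n triangular faces and n + 2 vertices: V = 28 + 2 = 30, E = 3·28 = 84, F = 2·28 = 56.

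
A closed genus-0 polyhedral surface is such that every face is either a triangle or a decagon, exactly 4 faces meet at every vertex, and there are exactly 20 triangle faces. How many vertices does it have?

20

Let x be the number of decagons; then F = 20 + x.
Edge–face incidences: 2E = 3·20 + 10·x = 60 + 10x.
Every vertex has degree 4, so 4V = 2E.
Euler: V − E + F = 2 ⇒ (2E)/4 − E + (20 + x) = 2.
Multiply by 8: 2·(2E) − 4·(2E) + 8·(20 + x) = 16, i.e. 160 + 8x − 2·(60 + 10x) = 16.
Collecting terms: −12x + 40 = 16, so −12x = −24, so x = 2.
Then 2E = 60 + 10·2 = 80, so E = 40, V = 2E/4 = 20, F = 20 + 2 = 22.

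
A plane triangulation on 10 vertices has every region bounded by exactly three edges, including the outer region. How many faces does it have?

In a plane triangulation 3F = 2E and V − E + F = 2, so F = 2V − 4 = 2·10 − 4 = 16.

16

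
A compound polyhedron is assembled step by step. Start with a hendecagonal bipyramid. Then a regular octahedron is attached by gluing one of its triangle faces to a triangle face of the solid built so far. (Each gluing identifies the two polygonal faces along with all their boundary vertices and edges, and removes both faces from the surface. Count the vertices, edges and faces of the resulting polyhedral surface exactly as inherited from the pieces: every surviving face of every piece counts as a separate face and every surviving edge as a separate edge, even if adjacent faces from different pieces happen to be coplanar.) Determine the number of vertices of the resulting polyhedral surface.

A hendecagonal bipyramid: V=13, E=33, F=22.
Attach a regular octahedron (V=6, E=12, F=8) along a 3-gon: merge 3 vertices and 3 edges, delete both glued faces → V=16, E=42, F=28.
Check: V − E + F = 16 − 42 + 28 = 2.

16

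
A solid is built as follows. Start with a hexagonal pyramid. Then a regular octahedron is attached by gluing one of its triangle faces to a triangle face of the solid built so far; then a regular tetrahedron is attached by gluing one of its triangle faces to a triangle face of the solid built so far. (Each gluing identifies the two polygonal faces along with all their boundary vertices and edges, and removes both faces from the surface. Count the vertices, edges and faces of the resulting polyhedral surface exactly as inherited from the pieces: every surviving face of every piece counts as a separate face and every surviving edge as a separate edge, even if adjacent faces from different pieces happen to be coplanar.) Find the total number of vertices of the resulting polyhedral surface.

11

A hexagonal pyramid: V=7, E=12, F=7.
Attach a regular octahedron (V=6, E=12, F=8) along a 3-gon: merge 3 vertices and 3 edges, delete both glued faces → V=10, E=21, F=13.
Attach a regular tetrahedron (V=4, E=6, F=4) along a 3-gon: merge 3 vertices and 3 edges, delete both glued faces → V=11, E=24, F=15.
Check: V − E + F = 11 − 24 + 15 = 2.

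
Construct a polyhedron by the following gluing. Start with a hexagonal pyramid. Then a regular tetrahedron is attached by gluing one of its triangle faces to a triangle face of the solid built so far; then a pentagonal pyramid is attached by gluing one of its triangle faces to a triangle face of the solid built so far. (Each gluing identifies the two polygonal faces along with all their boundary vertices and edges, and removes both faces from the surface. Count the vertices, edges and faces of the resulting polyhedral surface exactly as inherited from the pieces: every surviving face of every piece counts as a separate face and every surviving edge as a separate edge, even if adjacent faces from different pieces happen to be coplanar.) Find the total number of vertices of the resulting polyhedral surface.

A hexagonal pyramid: V=7, E=12, F=7.
Attach a regular tetrahedron (V=4, E=6, F=4) along a 3-gon: merge 3 vertices and 3 edges, delete both glued faces → V=8, E=15, F=9.
Attach a pentagonal pyramid (V=6, E=10, F=6) along a 3-gon: merge 3 vertices and 3 edges, delete both glued faces → V=11, E=22, F=13.
Check: V − E + F = 11 − 22 + 13 = 2.

11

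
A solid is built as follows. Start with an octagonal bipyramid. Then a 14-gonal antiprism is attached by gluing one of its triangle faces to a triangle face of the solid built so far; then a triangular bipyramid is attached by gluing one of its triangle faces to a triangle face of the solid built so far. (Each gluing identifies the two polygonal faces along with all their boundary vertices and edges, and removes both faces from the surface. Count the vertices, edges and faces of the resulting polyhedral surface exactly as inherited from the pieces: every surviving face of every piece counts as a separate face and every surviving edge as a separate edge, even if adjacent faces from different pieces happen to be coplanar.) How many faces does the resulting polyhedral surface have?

An octagonal bipyramid: V=10, E=24, F=16.
Attach a 14-gonal antiprism (V=28, E=56, F=30) along a 3-gon: merge 3 vertices and 3 edges, delete both glued faces → V=35, E=77, F=44.
Attach a triangular bipyramid (V=5, E=9, F=6) along a 3-gon: merge 3 vertices and 3 edges, delete both glued faces → V=37, E=83, F=48.
Check: V − E + F = 37 − 83 + 48 = 2.

48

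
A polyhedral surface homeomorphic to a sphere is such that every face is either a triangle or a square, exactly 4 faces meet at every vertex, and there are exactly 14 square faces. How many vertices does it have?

Let x be the number of triangles; then F = 14 + x.
Edge–face incidences: 2E = 4·14 + 3·x = 56 + 3x.
Every vertex has degree 4, so 4V = 2E.
Euler: V − E + F = 2 ⇒ (2E)/4 − E + (14 + x) = 2.
Multiply by 8: 2·(2E) − 4·(2E) + 8·(14 + x) = 16, i.e. 112 + 8x − 2·(56 + 3x) = 16.
Collecting terms: 2x = 16, so x = 8.
Then 2E = 56 + 3·8 = 80, so E = 40, V = 2E/4 = 20, F = 14 + 8 = 22.

20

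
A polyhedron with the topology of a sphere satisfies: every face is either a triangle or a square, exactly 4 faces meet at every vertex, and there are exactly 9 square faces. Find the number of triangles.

8

Let x be the number of triangles; then F = 9 + x.
Edge–face incidences: 2E = 4·9 + 3·x = 36 + 3x.
Every vertex has degree 4, so 4V = 2E.
Euler: V − E + F = 2 ⇒ (2E)/4 − E + (9 + x) = 2.
Multiply by 8: 2·(2E) − 4·(2E) + 8·(9 + x) = 16, i.e. 72 + 8x − 2·(36 + 3x) = 16.
Collecting terms: 2x = 16, so x = 8.
Then 2E = 36 + 3·8 = 60, so E = 30, V = 2E/4 = 15, F = 9 + 8 = 17.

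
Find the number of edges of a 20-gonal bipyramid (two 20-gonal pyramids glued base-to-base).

A bipyramid over an n-gon has 2n triangular faces and n + 2 vertices: V = 20 + 2 = 22, E = 3·20 = 60, F = 2·20 = 40.

60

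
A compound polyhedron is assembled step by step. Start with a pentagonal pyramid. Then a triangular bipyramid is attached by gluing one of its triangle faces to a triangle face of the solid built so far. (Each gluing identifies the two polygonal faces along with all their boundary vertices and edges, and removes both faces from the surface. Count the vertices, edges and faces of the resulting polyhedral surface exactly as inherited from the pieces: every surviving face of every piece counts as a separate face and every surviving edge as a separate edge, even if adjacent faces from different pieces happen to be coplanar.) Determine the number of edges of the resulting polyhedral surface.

16

A pentagonal pyramid: V=6, E=10, F=6.
Attach a triangular bipyramid (V=5, E=9, F=6) along a 3-gon: merge 3 vertices and 3 edges, delete both glued faces → V=8, E=16, F=10.
Check: V − E + F = 8 − 16 + 10 = 2.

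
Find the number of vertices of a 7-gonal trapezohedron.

The n-trapezohedron (dual of the n-antiprism) has V = 2·7 + 2 = 16, E = 4·7 = 28, F = 2·7 = 14.
Check: V − E + F = 16 − 28 + 14 = 2.

16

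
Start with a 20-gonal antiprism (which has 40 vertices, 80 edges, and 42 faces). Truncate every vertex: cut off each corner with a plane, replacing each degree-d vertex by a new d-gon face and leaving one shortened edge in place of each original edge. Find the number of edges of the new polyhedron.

Truncation replaces each original edge-end by a new vertex, so V′ = 2E = 160.
Each original edge survives, and each old vertex of degree d contributes d new edges; summing degrees gives Σd = 2E, so E′ = E + 2E = 3E = 240.
Each original face survives and each original vertex becomes one new face: F′ = F + V = 82.

240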